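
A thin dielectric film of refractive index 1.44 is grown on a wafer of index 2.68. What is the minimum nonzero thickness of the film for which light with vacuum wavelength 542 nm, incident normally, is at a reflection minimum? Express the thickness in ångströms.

Ray reflecting at the top interface goes from n = 1.0 toward n = 1.44: a half-wave phase shift.
At the lower boundary (n = 1.44 to n = 2.68) the reflected ray undergoes a half-wave phase shift.
The two reflections carry the same phase change, so no net offset.
For minimum reflection here: 2 n t = (m + ½) λ.
Minimum at m = 0: t = λ / (4 n) = 542 / (4 × 1.44) = 94.1 nm.

941 Å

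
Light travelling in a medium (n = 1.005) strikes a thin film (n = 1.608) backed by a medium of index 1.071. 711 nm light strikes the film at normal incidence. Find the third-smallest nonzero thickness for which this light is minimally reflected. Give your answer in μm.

0.663 μm

Ray reflecting at the top interface goes from n = 1.005 toward n = 1.608: a half-wave phase shift.
Bottom surface (1.608 → 1.071): reflection off a lower-index medium gives no phase shift.
Exactly one π shift → a net half-wave offset.
For minimum reflection here: 2 n t = m λ.
The third-smallest nonzero thickness corresponds to m = 3: t = m λ / (2 n) = 3.00 × 711 / (2 × 1.608) = 663 nm.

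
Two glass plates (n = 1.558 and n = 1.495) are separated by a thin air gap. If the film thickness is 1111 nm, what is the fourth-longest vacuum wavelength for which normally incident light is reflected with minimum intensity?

556 nm

Ray reflecting at the top interface goes from n = 1.558 toward n = 1.0: no phase shift.
Bottom surface (1.0 → 1.495): reflection off a higher-index medium gives a half-wave phase shift.
Exactly one π shift → a net half-wave offset.
So the condition for destructive reflection is 2 n t = m λ.
λ = 2 n t / m. The fourth-longest wavelength is m = 4: λ = 2 × 1.0 × 1111 / 4.00 = 556 nm.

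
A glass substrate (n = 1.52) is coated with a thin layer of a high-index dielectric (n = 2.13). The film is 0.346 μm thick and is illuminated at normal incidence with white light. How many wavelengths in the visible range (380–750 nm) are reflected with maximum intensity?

2

Ray reflecting at the top interface goes from n = 1.0 toward n = 2.13: a half-wave phase shift.
At the lower boundary (n = 2.13 to n = 1.52) the reflected ray undergoes no phase shift.
Net: one phase inversion between the two reflected rays.
So the condition for constructive reflection is 2 n t = (m + ½) λ.
λ = 2 n t / (m + ½) = 1474 / (m + ½) nm.
m=1: 983 nm (IR); m=2: 590 nm (visible); m=3: 421 nm (visible); m=4: 328 nm (UV).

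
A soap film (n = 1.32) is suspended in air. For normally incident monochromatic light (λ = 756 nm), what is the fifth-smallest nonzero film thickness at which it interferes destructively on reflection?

1432 nm

Ray reflecting at the top interface goes from n = 1.0 toward n = 1.32: a half-wave phase shift.
Ray reflecting at the bottom interface goes from n = 1.32 toward n = 1.0: no phase shift.
Net: one phase inversion between the two reflected rays.
With one net inversion, destructive interference in reflection requires 2 n t = m λ.
The fifth-smallest nonzero thickness corresponds to m = 5: t = m λ / (2 n) = 5.00 × 756 / (2 × 1.32) = 1432 nm.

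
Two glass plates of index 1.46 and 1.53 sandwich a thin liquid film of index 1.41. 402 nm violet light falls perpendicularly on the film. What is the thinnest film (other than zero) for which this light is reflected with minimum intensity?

143 nm

At the upper boundary (n = 1.46 to n = 1.41) the reflected ray undergoes no phase shift.
Bottom surface (1.41 → 1.53): reflection off a higher-index medium gives a half-wave phase shift.
Exactly one π shift → a net half-wave offset.
For dark reflection here: 2 n t = m λ.
Minimum nonzero at m = 1: t = λ / (2 n) = 402 / (2 × 1.41) = 143 nm.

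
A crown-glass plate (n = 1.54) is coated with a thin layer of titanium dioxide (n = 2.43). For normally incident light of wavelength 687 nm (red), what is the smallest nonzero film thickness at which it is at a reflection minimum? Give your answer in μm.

Ray reflecting at the top interface goes from n = 1.0 toward n = 2.43: a half-wave phase shift.
Bottom surface (2.43 → 1.54): reflection off a lower-index medium gives no phase shift.
Net: one phase inversion between the two reflected rays.
For dark reflection here: 2 n t = m λ.
The smallest nonzero thickness corresponds to m = 1: t = m λ / (2 n) = 1.00 × 687 / (2 × 2.43) = 141 nm.

0.141 μm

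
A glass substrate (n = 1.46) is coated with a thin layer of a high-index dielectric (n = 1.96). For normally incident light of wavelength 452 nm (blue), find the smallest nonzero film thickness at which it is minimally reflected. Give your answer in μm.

Ray reflecting at the top interface goes from n = 1.0 toward n = 1.96: a half-wave phase shift.
At the lower boundary (n = 1.96 to n = 1.46) the reflected ray undergoes no phase shift.
Exactly one π shift → a net half-wave offset.
With one net inversion, destructive interference in reflection requires 2 n t = m λ.
Minimum nonzero at m = 1: t = λ / (2 n) = 452 / (2 × 1.96) = 115 nm.

0.115 μm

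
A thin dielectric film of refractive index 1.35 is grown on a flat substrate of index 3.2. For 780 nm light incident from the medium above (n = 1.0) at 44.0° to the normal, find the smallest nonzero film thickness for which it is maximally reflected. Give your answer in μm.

0.337 μm

Top surface (1.0 → 1.35): reflection off a higher-index medium gives a half-wave phase shift.
At the lower boundary (n = 1.35 to n = 3.2) the reflected ray undergoes a half-wave phase shift.
Zero or two π shifts → no net half-wave offset.
With no net inversion, constructive interference in reflection requires 2 n t cos θ_r = m λ.
Snell's law: 1.0 sin 44.0° = 1.35 sin θ_r → sin θ_r = 0.515, cos θ_r = 0.857.
Minimum nonzero at m = 1: t = λ / (2 n cos θ_r) = 780 / (2 × 1.35 × 0.857) = 337 nm.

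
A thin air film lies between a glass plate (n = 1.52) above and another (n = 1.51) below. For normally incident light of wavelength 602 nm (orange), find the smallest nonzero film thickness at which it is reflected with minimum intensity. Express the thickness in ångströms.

3010 Å

Top surface (1.52 → 1.0): reflection off a lower-index medium gives no phase shift.
At the lower boundary (n = 1.0 to n = 1.51) the reflected ray undergoes a half-wave phase shift.
Exactly one π shift → a net half-wave offset.
So the condition for destructive reflection is 2 n t = m λ.
Minimum nonzero at m = 1: t = λ / (2 n) = 602 / (2 × 1.0) = 301 nm.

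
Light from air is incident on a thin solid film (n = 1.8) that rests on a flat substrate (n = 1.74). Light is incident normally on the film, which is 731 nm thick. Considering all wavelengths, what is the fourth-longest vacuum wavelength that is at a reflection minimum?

658 nm

At the upper boundary (n = 1.0 to n = 1.8) the reflected ray undergoes a half-wave phase shift.
At the lower boundary (n = 1.8 to n = 1.74) the reflected ray undergoes no phase shift.
Net: one phase inversion between the two reflected rays.
With one net inversion, destructive interference in reflection requires 2 n t = m λ.
λ = 2 n t / m. The fourth-longest wavelength is m = 4: λ = 2 × 1.8 × 731 / 4.00 = 658 nm.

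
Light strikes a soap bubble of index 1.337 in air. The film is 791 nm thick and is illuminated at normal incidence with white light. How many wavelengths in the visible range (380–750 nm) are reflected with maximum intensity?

3

Ray reflecting at the top interface goes from n = 1.0 toward n = 1.337: a half-wave phase shift.
Ray reflecting at the bottom interface goes from n = 1.337 toward n = 1.0: no phase shift.
Net: one phase inversion between the two reflected rays.
For bright reflection here: 2 n t = (m + ½) λ.
λ = 2 n t / (m + ½) = 2115 / (m + ½) nm.
m=2: 846 nm (IR); m=3: 604 nm (visible); m=4: 470 nm (visible); m=5: 385 nm (visible); m=6: 325 nm (UV).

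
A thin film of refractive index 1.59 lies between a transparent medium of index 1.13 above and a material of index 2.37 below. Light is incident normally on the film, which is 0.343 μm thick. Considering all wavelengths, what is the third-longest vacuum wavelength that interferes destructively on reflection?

Ray reflecting at the top interface goes from n = 1.13 toward n = 1.59: a half-wave phase shift.
Ray reflecting at the bottom interface goes from n = 1.59 toward n = 2.37: a half-wave phase shift.
Zero or two π shifts → no net half-wave offset.
For weak reflection here: 2 n t = (m + ½) λ.
λ = 2 n t / (m + ½). The third-longest wavelength is m = 2: λ = 2 × 1.59 × 343 / 2.50 = 436 nm.

436 nm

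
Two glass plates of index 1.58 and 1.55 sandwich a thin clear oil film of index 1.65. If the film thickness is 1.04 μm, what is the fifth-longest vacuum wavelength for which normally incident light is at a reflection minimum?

Ray reflecting at the top interface goes from n = 1.58 toward n = 1.65: a half-wave phase shift.
Ray reflecting at the bottom interface goes from n = 1.65 toward n = 1.55: no phase shift.
Exactly one π shift → a net half-wave offset.
So the condition for destructive reflection is 2 n t = m λ.
λ = 2 n t / m. The fifth-longest wavelength is m = 5: λ = 2 × 1.65 × 1040 / 5.00 = 686 nm.

686 nm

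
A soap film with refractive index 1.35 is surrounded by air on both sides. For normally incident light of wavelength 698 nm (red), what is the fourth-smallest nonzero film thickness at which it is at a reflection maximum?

905 nm

At the upper boundary (n = 1.0 to n = 1.35) the reflected ray undergoes a half-wave phase shift.
Ray reflecting at the bottom interface goes from n = 1.35 toward n = 1.0: no phase shift.
Exactly one π shift → a net half-wave offset.
With one net inversion, constructive interference in reflection requires 2 n t = (m + ½) λ.
The fourth-smallest nonzero thickness corresponds to m = 3: t = (m + ½) λ / (2 n) = 3.50 × 698 / (2 × 1.35) = 905 nm.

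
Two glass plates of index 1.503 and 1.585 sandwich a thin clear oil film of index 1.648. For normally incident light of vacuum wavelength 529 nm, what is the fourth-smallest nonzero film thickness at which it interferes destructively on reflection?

Top surface (1.503 → 1.648): reflection off a higher-index medium gives a half-wave phase shift.
Bottom surface (1.648 → 1.585): reflection off a lower-index medium gives no phase shift.
The two reflections differ by half a wavelength.
With one net inversion, destructive interference in reflection requires 2 n t = m λ.
The fourth-smallest nonzero thickness corresponds to m = 4: t = m λ / (2 n) = 4.00 × 529 / (2 × 1.648) = 642 nm.

642 nm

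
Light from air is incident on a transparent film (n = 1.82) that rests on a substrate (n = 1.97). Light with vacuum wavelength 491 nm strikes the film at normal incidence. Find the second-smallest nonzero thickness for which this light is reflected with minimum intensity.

At the upper boundary (n = 1.0 to n = 1.82) the reflected ray undergoes a half-wave phase shift.
At the lower boundary (n = 1.82 to n = 1.97) the reflected ray undergoes a half-wave phase shift.
Zero or two π shifts → no net half-wave offset.
So the condition for destructive reflection is 2 n t = (m + ½) λ.
The second-smallest nonzero thickness corresponds to m = 1: t = (m + ½) λ / (2 n) = 1.50 × 491 / (2 × 1.82) = 202 nm.

202 nm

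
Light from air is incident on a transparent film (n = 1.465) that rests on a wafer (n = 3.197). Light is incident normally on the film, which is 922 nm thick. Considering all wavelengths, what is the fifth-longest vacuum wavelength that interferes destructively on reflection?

At the upper boundary (n = 1.0 to n = 1.465) the reflected ray undergoes a half-wave phase shift.
At the lower boundary (n = 1.465 to n = 3.197) the reflected ray undergoes a half-wave phase shift.
The two reflections carry the same phase change, so no net offset.
So the condition for destructive reflection is 2 n t = (m + ½) λ.
λ = 2 n t / (m + ½). The fifth-longest wavelength is m = 4: λ = 2 × 1.465 × 922 / 4.50 = 600 nm.

600 nm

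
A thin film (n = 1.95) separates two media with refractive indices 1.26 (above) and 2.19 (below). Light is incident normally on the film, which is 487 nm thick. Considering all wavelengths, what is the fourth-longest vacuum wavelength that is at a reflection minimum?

543 nm

Top surface (1.26 → 1.95): reflection off a higher-index medium gives a half-wave phase shift.
Ray reflecting at the bottom interface goes from n = 1.95 toward n = 2.19: a half-wave phase shift.
Net: no relative phase inversion (both shifts match).
So the condition for destructive reflection is 2 n t = (m + ½) λ.
λ = 2 n t / (m + ½). The fourth-longest wavelength is m = 3: λ = 2 × 1.95 × 487 / 3.50 = 543 nm.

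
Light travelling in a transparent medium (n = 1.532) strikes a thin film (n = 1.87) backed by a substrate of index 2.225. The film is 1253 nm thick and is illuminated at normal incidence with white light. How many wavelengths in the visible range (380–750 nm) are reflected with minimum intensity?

Ray reflecting at the top interface goes from n = 1.532 toward n = 1.87: a half-wave phase shift.
Ray reflecting at the bottom interface goes from n = 1.87 toward n = 2.225: a half-wave phase shift.
Net: no relative phase inversion (both shifts match).
With no net inversion, destructive interference in reflection requires 2 n t = (m + ½) λ.
λ = 2 n t / (m + ½) = 4686 / (m + ½) nm.
m=5: 852 nm (IR); m=6: 721 nm (visible); m=7: 625 nm (visible); m=8: 551 nm (visible); m=9: 493 nm (visible); m=10: 446 nm (visible); m=11: 407 nm (visible); m=12: 375 nm (UV).

6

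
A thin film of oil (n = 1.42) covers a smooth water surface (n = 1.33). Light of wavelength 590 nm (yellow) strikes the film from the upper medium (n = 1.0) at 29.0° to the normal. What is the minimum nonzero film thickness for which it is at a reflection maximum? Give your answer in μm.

0.111 μm

Top surface (1.0 → 1.42): reflection off a higher-index medium gives a half-wave phase shift.
Ray reflecting at the bottom interface goes from n = 1.42 toward n = 1.33: no phase shift.
Exactly one π shift → a net half-wave offset.
With one net inversion, constructive interference in reflection requires 2 n t cos θ_r = (m + ½) λ.
Snell's law: 1.0 sin 29.0° = 1.42 sin θ_r → sin θ_r = 0.341, cos θ_r = 0.940.
Minimum at m = 0: t = λ / (4 n cos θ_r) = 590 / (4 × 1.42 × 0.940) = 111 nm.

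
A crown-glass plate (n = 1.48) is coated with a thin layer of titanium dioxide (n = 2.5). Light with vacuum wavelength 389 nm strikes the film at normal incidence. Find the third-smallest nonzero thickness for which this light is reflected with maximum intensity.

Ray reflecting at the top interface goes from n = 1.0 toward n = 2.5: a half-wave phase shift.
At the lower boundary (n = 2.5 to n = 1.48) the reflected ray undergoes no phase shift.
Net: one phase inversion between the two reflected rays.
So the condition for constructive reflection is 2 n t = (m + ½) λ.
The third-smallest nonzero thickness corresponds to m = 2: t = (m + ½) λ / (2 n) = 2.50 × 389 / (2 × 2.5) = 195 nm.

195 nm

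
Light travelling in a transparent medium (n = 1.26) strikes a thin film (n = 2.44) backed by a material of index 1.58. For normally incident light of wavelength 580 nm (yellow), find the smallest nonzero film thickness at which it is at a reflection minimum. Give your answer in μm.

Top surface (1.26 → 2.44): reflection off a higher-index medium gives a half-wave phase shift.
Ray reflecting at the bottom interface goes from n = 2.44 toward n = 1.58: no phase shift.
Exactly one π shift → a net half-wave offset.
For weak reflection here: 2 n t = m λ.
Minimum nonzero at m = 1: t = λ / (2 n) = 580 / (2 × 2.44) = 119 nm.

0.119 μm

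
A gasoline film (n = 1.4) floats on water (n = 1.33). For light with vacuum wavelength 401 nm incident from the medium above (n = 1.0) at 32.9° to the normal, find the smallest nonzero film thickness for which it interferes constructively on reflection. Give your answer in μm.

0.0777 μm

Top surface (1.0 → 1.4): reflection off a higher-index medium gives a half-wave phase shift.
Bottom surface (1.4 → 1.33): reflection off a lower-index medium gives no phase shift.
The two reflections differ by half a wavelength.
For bright reflection here: 2 n t cos θ_r = (m + ½) λ.
Snell's law: 1.0 sin 32.9° = 1.4 sin θ_r → sin θ_r = 0.388, cos θ_r = 0.922.
Minimum at m = 0: t = λ / (4 n cos θ_r) = 401 / (4 × 1.4 × 0.922) = 77.7 nm.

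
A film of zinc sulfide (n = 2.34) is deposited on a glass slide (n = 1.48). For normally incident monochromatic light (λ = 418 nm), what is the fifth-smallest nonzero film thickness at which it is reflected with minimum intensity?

447 nm

Top surface (1.0 → 2.34): reflection off a higher-index medium gives a half-wave phase shift.
Bottom surface (2.34 → 1.48): reflection off a lower-index medium gives no phase shift.
Net: one phase inversion between the two reflected rays.
For weak reflection here: 2 n t = m λ.
The fifth-smallest nonzero thickness corresponds to m = 5: t = m λ / (2 n) = 5.00 × 418 / (2 × 2.34) = 447 nm.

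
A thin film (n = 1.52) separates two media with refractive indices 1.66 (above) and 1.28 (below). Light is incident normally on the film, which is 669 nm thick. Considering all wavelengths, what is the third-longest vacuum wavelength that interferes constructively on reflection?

Ray reflecting at the top interface goes from n = 1.66 toward n = 1.52: no phase shift.
Bottom surface (1.52 → 1.28): reflection off a lower-index medium gives no phase shift.
Net: no relative phase inversion (both shifts match).
For maximum reflection here: 2 n t = m λ.
λ = 2 n t / m. The third-longest wavelength is m = 3: λ = 2 × 1.52 × 669 / 3.00 = 678 nm.

678 nm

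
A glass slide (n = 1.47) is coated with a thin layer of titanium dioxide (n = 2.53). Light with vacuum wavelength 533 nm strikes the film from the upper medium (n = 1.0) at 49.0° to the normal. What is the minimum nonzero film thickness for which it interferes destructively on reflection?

Ray reflecting at the top interface goes from n = 1.0 toward n = 2.53: a half-wave phase shift.
At the lower boundary (n = 2.53 to n = 1.47) the reflected ray undergoes no phase shift.
The two reflections differ by half a wavelength.
For weak reflection here: 2 n t cos θ_r = m λ.
Snell's law: 1.0 sin 49.0° = 2.53 sin θ_r → sin θ_r = 0.298, cos θ_r = 0.954.
Minimum nonzero at m = 1: t = λ / (2 n cos θ_r) = 533 / (2 × 2.53 × 0.954) = 110 nm.

110 nm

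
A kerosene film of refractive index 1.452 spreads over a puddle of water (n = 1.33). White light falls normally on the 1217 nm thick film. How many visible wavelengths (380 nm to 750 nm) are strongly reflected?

4

Top surface (1.0 → 1.452): reflection off a higher-index medium gives a half-wave phase shift.
Ray reflecting at the bottom interface goes from n = 1.452 toward n = 1.33: no phase shift.
Net: one phase inversion between the two reflected rays.
So the condition for constructive reflection is 2 n t = (m + ½) λ.
λ = 2 n t / (m + ½) = 3534 / (m + ½) nm.
m=4: 785 nm (IR); m=5: 643 nm (visible); m=6: 544 nm (visible); m=7: 471 nm (visible); m=8: 416 nm (visible); m=9: 372 nm (UV).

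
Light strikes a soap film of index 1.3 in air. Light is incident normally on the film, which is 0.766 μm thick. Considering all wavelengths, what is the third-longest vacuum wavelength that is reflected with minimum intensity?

At the upper boundary (n = 1.0 to n = 1.3) the reflected ray undergoes a half-wave phase shift.
Ray reflecting at the bottom interface goes from n = 1.3 toward n = 1.0: no phase shift.
The two reflections differ by half a wavelength.
So the condition for destructive reflection is 2 n t = m λ.
λ = 2 n t / m. The third-longest wavelength is m = 3: λ = 2 × 1.3 × 766 / 3.00 = 664 nm.

664 nm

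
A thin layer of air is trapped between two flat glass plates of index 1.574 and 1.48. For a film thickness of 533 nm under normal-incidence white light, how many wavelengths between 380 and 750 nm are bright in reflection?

2

At the upper boundary (n = 1.574 to n = 1.0) the reflected ray undergoes no phase shift.
Bottom surface (1.0 → 1.48): reflection off a higher-index medium gives a half-wave phase shift.
Net: one phase inversion between the two reflected rays.
So the condition for constructive reflection is 2 n t = (m + ½) λ.
λ = 2 n t / (m + ½) = 1066 / (m + ½) nm.
m=0: 2132 nm (IR); m=1: 711 nm (visible); m=2: 426 nm (visible); m=3: 305 nm (UV).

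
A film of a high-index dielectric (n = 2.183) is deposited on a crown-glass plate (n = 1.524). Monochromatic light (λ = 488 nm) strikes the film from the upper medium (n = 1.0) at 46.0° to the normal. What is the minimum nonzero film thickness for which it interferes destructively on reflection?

Ray reflecting at the top interface goes from n = 1.0 toward n = 2.183: a half-wave phase shift.
Bottom surface (2.183 → 1.524): reflection off a lower-index medium gives no phase shift.
Net: one phase inversion between the two reflected rays.
With one net inversion, destructive interference in reflection requires 2 n t cos θ_r = m λ.
Snell's law: 1.0 sin 46.0° = 2.183 sin θ_r → sin θ_r = 0.330, cos θ_r = 0.944.
Minimum nonzero at m = 1: t = λ / (2 n cos θ_r) = 488 / (2 × 2.183 × 0.944) = 118 nm.

118 nm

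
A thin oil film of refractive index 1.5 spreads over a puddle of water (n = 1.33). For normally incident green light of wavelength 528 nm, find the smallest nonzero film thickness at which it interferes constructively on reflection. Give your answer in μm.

0.0880 μm

Ray reflecting at the top interface goes from n = 1.0 toward n = 1.5: a half-wave phase shift.
At the lower boundary (n = 1.5 to n = 1.33) the reflected ray undergoes no phase shift.
Exactly one π shift → a net half-wave offset.
With one net inversion, constructive interference in reflection requires 2 n t = (m + ½) λ.
Minimum at m = 0: t = λ / (4 n) = 528 / (4 × 1.5) = 88.0 nm.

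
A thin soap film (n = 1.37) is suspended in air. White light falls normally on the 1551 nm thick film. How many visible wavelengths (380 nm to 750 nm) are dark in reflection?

Top surface (1.0 → 1.37): reflection off a higher-index medium gives a half-wave phase shift.
Ray reflecting at the bottom interface goes from n = 1.37 toward n = 1.0: no phase shift.
Exactly one π shift → a net half-wave offset.
For dark reflection here: 2 n t = m λ.
λ = 2 n t / m = 4250 / m nm.
m=5: 850 nm (IR); m=6: 708 nm (visible); m=7: 607 nm (visible); m=8: 531 nm (visible); m=9: 472 nm (visible); m=10: 425 nm (visible); m=11: 386 nm (visible); m=12: 354 nm (UV).

6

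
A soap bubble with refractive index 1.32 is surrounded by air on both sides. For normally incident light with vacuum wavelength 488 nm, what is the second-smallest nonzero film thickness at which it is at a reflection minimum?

At the upper boundary (n = 1.0 to n = 1.32) the reflected ray undergoes a half-wave phase shift.
Bottom surface (1.32 → 1.0): reflection off a lower-index medium gives no phase shift.
Net: one phase inversion between the two reflected rays.
For dark reflection here: 2 n t = m λ.
The second-smallest nonzero thickness corresponds to m = 2: t = m λ / (2 n) = 2.00 × 488 / (2 × 1.32) = 370 nm.

370 nm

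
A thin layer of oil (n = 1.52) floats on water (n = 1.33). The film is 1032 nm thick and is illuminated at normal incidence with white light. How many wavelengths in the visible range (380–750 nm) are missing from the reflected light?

4

Top surface (1.0 → 1.52): reflection off a higher-index medium gives a half-wave phase shift.
Bottom surface (1.52 → 1.33): reflection off a lower-index medium gives no phase shift.
Exactly one π shift → a net half-wave offset.
For dark reflection here: 2 n t = m λ.
λ = 2 n t / m = 3137 / m nm.
m=4: 784 nm (IR); m=5: 627 nm (visible); m=6: 523 nm (visible); m=7: 448 nm (visible); m=8: 392 nm (visible); m=9: 349 nm (UV).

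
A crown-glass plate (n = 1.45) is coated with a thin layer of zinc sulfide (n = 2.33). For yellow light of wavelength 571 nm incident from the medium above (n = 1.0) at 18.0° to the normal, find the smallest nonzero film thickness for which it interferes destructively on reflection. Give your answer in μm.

0.124 μm

At the upper boundary (n = 1.0 to n = 2.33) the reflected ray undergoes a half-wave phase shift.
At the lower boundary (n = 2.33 to n = 1.45) the reflected ray undergoes no phase shift.
Exactly one π shift → a net half-wave offset.
So the condition for destructive reflection is 2 n t cos θ_r = m λ.
Snell's law: 1.0 sin 18.0° = 2.33 sin θ_r → sin θ_r = 0.133, cos θ_r = 0.991.
Minimum nonzero at m = 1: t = λ / (2 n cos θ_r) = 571 / (2 × 2.33 × 0.991) = 124 nm.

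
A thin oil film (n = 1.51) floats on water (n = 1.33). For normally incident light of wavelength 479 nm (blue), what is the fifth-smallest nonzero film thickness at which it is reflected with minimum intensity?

793 nm

Ray reflecting at the top interface goes from n = 1.0 toward n = 1.51: a half-wave phase shift.
Ray reflecting at the bottom interface goes from n = 1.51 toward n = 1.33: no phase shift.
Exactly one π shift → a net half-wave offset.
So the condition for destructive reflection is 2 n t = m λ.
The fifth-smallest nonzero thickness corresponds to m = 5: t = m λ / (2 n) = 5.00 × 479 / (2 × 1.51) = 793 nm.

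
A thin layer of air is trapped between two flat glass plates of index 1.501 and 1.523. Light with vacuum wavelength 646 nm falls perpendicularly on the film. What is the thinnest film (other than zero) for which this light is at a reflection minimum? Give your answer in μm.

0.323 μm

At the upper boundary (n = 1.501 to n = 1.0) the reflected ray undergoes no phase shift.
Ray reflecting at the bottom interface goes from n = 1.0 toward n = 1.523: a half-wave phase shift.
The two reflections differ by half a wavelength.
With one net inversion, destructive interference in reflection requires 2 n t = m λ.
Minimum nonzero at m = 1: t = λ / (2 n) = 646 / (2 × 1.0) = 323 nm.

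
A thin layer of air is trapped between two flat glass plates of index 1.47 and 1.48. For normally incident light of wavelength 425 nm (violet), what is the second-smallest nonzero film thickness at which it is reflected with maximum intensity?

At the upper boundary (n = 1.47 to n = 1.0) the reflected ray undergoes no phase shift.
Ray reflecting at the bottom interface goes from n = 1.0 toward n = 1.48: a half-wave phase shift.
Exactly one π shift → a net half-wave offset.
For strong reflection here: 2 n t = (m + ½) λ.
The second-smallest nonzero thickness corresponds to m = 1: t = (m + ½) λ / (2 n) = 1.50 × 425 / (2 × 1.0) = 319 nm.

319 nm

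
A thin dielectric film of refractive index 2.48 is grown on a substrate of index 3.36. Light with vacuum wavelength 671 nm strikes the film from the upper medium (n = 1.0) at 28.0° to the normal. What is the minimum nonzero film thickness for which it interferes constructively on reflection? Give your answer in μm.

0.138 μm

Ray reflecting at the top interface goes from n = 1.0 toward n = 2.48: a half-wave phase shift.
Bottom surface (2.48 → 3.36): reflection off a higher-index medium gives a half-wave phase shift.
The two reflections carry the same phase change, so no net offset.
So the condition for constructive reflection is 2 n t cos θ_r = m λ.
Snell's law: 1.0 sin 28.0° = 2.48 sin θ_r → sin θ_r = 0.189, cos θ_r = 0.982.
Minimum nonzero at m = 1: t = λ / (2 n cos θ_r) = 671 / (2 × 2.48 × 0.982) = 138 nm.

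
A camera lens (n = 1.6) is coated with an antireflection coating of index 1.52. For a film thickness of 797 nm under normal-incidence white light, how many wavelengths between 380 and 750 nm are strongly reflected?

Top surface (1.0 → 1.52): reflection off a higher-index medium gives a half-wave phase shift.
Ray reflecting at the bottom interface goes from n = 1.52 toward n = 1.6: a half-wave phase shift.
Zero or two π shifts → no net half-wave offset.
So the condition for constructive reflection is 2 n t = m λ.
λ = 2 n t / m = 2423 / m nm.
m=3: 808 nm (IR); m=4: 606 nm (visible); m=5: 485 nm (visible); m=6: 404 nm (visible); m=7: 346 nm (UV).

3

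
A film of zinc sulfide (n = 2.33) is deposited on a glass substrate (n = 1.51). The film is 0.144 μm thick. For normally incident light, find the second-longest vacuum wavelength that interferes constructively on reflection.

At the upper boundary (n = 1.0 to n = 2.33) the reflected ray undergoes a half-wave phase shift.
At the lower boundary (n = 2.33 to n = 1.51) the reflected ray undergoes no phase shift.
Exactly one π shift → a net half-wave offset.
With one net inversion, constructive interference in reflection requires 2 n t = (m + ½) λ.
λ = 2 n t / (m + ½). The second-longest wavelength is m = 1: λ = 2 × 2.33 × 144 / 1.50 = 447 nm.

447 nm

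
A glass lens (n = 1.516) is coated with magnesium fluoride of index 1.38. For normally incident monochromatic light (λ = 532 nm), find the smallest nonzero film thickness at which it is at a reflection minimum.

96.4 nm

At the upper boundary (n = 1.0 to n = 1.38) the reflected ray undergoes a half-wave phase shift.
Ray reflecting at the bottom interface goes from n = 1.38 toward n = 1.516: a half-wave phase shift.
Zero or two π shifts → no net half-wave offset.
For dark reflection here: 2 n t = (m + ½) λ.
Minimum at m = 0: t = λ / (4 n) = 532 / (4 × 1.38) = 96.4 nm.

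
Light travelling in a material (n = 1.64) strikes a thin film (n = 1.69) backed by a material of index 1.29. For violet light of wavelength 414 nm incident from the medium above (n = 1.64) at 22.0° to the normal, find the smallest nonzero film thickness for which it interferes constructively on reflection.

Top surface (1.64 → 1.69): reflection off a higher-index medium gives a half-wave phase shift.
Bottom surface (1.69 → 1.29): reflection off a lower-index medium gives no phase shift.
The two reflections differ by half a wavelength.
With one net inversion, constructive interference in reflection requires 2 n t cos θ_r = (m + ½) λ.
Snell's law: 1.64 sin 22.0° = 1.69 sin θ_r → sin θ_r = 0.364, cos θ_r = 0.932.
Minimum at m = 0: t = λ / (4 n cos θ_r) = 414 / (4 × 1.69 × 0.932) = 65.7 nm.

65.7 nm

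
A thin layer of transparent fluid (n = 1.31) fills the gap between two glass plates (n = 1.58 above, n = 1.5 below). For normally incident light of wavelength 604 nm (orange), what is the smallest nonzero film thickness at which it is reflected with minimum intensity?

231 nm

Ray reflecting at the top interface goes from n = 1.58 toward n = 1.31: no phase shift.
Bottom surface (1.31 → 1.5): reflection off a higher-index medium gives a half-wave phase shift.
The two reflections differ by half a wavelength.
So the condition for destructive reflection is 2 n t = m λ.
The smallest nonzero thickness corresponds to m = 1: t = m λ / (2 n) = 1.00 × 604 / (2 × 1.31) = 231 nm.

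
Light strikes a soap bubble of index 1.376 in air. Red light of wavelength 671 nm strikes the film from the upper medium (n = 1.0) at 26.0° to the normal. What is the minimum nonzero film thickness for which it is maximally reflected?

Top surface (1.0 → 1.376): reflection off a higher-index medium gives a half-wave phase shift.
At the lower boundary (n = 1.376 to n = 1.0) the reflected ray undergoes no phase shift.
Exactly one π shift → a net half-wave offset.
With one net inversion, constructive interference in reflection requires 2 n t cos θ_r = (m + ½) λ.
Snell's law: 1.0 sin 26.0° = 1.376 sin θ_r → sin θ_r = 0.319, cos θ_r = 0.948.
Minimum at m = 0: t = λ / (4 n cos θ_r) = 671 / (4 × 1.376 × 0.948) = 129 nm.

129 nm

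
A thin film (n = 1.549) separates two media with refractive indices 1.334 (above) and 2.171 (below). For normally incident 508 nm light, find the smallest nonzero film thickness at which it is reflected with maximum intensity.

Top surface (1.334 → 1.549): reflection off a higher-index medium gives a half-wave phase shift.
Bottom surface (1.549 → 2.171): reflection off a higher-index medium gives a half-wave phase shift.
The two reflections carry the same phase change, so no net offset.
For strong reflection here: 2 n t = m λ.
Minimum nonzero at m = 1: t = λ / (2 n) = 508 / (2 × 1.549) = 164 nm.

164 nm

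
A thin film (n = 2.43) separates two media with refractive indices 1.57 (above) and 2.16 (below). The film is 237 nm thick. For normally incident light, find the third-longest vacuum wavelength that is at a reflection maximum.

461 nm

Ray reflecting at the top interface goes from n = 1.57 toward n = 2.43: a half-wave phase shift.
Bottom surface (2.43 → 2.16): reflection off a lower-index medium gives no phase shift.
Exactly one π shift → a net half-wave offset.
For bright reflection here: 2 n t = (m + ½) λ.
λ = 2 n t / (m + ½). The third-longest wavelength is m = 2: λ = 2 × 2.43 × 237 / 2.50 = 461 nm.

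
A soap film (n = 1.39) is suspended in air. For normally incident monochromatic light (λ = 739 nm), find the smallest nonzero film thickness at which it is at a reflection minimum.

Ray reflecting at the top interface goes from n = 1.0 toward n = 1.39: a half-wave phase shift.
At the lower boundary (n = 1.39 to n = 1.0) the reflected ray undergoes no phase shift.
Exactly one π shift → a net half-wave offset.
So the condition for destructive reflection is 2 n t = m λ.
Minimum nonzero at m = 1: t = λ / (2 n) = 739 / (2 × 1.39) = 266 nm.

266 nm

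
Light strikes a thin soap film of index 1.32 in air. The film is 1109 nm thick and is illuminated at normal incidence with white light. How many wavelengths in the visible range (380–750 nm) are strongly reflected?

Ray reflecting at the top interface goes from n = 1.0 toward n = 1.32: a half-wave phase shift.
Bottom surface (1.32 → 1.0): reflection off a lower-index medium gives no phase shift.
The two reflections differ by half a wavelength.
With one net inversion, constructive interference in reflection requires 2 n t = (m + ½) λ.
λ = 2 n t / (m + ½) = 2928 / (m + ½) nm.
m=3: 837 nm (IR); m=4: 651 nm (visible); m=5: 532 nm (visible); m=6: 450 nm (visible); m=7: 390 nm (visible); m=8: 344 nm (UV).

4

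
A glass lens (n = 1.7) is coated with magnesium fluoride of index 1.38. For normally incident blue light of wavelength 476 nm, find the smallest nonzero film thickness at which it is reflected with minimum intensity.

At the upper boundary (n = 1.0 to n = 1.38) the reflected ray undergoes a half-wave phase shift.
At the lower boundary (n = 1.38 to n = 1.7) the reflected ray undergoes a half-wave phase shift.
The two reflections carry the same phase change, so no net offset.
For minimum reflection here: 2 n t = (m + ½) λ.
Minimum at m = 0: t = λ / (4 n) = 476 / (4 × 1.38) = 86.2 nm.

86.2 nm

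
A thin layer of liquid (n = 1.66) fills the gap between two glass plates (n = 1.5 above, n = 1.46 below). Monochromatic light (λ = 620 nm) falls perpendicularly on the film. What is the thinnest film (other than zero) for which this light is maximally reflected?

At the upper boundary (n = 1.5 to n = 1.66) the reflected ray undergoes a half-wave phase shift.
Bottom surface (1.66 → 1.46): reflection off a lower-index medium gives no phase shift.
Net: one phase inversion between the two reflected rays.
So the condition for constructive reflection is 2 n t = (m + ½) λ.
Minimum at m = 0: t = λ / (4 n) = 620 / (4 × 1.66) = 93.4 nm.

93.4 nm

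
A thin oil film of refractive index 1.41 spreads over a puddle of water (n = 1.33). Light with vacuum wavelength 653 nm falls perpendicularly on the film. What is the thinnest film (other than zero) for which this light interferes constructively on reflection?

116 nm

At the upper boundary (n = 1.0 to n = 1.41) the reflected ray undergoes a half-wave phase shift.
At the lower boundary (n = 1.41 to n = 1.33) the reflected ray undergoes no phase shift.
The two reflections differ by half a wavelength.
So the condition for constructive reflection is 2 n t = (m + ½) λ.
Minimum at m = 0: t = λ / (4 n) = 653 / (4 × 1.41) = 116 nm.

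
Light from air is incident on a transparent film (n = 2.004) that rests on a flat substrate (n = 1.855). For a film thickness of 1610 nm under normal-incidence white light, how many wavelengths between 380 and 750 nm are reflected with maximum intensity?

8

At the upper boundary (n = 1.0 to n = 2.004) the reflected ray undergoes a half-wave phase shift.
At the lower boundary (n = 2.004 to n = 1.855) the reflected ray undergoes no phase shift.
Exactly one π shift → a net half-wave offset.
For maximum reflection here: 2 n t = (m + ½) λ.
λ = 2 n t / (m + ½) = 6453 / (m + ½) nm.
m=8: 759 nm (IR); m=9: 679 nm (visible); m=10: 615 nm (visible); m=11: 561 nm (visible); m=12: 516 nm (visible); m=13: 478 nm (visible); m=14: 445 nm (visible); m=15: 416 nm (visible); m=16: 391 nm (visible); m=17: 369 nm (UV).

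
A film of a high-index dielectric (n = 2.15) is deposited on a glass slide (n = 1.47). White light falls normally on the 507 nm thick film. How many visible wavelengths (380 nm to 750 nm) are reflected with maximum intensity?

3

At the upper boundary (n = 1.0 to n = 2.15) the reflected ray undergoes a half-wave phase shift.
At the lower boundary (n = 2.15 to n = 1.47) the reflected ray undergoes no phase shift.
Net: one phase inversion between the two reflected rays.
With one net inversion, constructive interference in reflection requires 2 n t = (m + ½) λ.
λ = 2 n t / (m + ½) = 2180 / (m + ½) nm.
m=2: 872 nm (IR); m=3: 623 nm (visible); m=4: 484 nm (visible); m=5: 396 nm (visible); m=6: 335 nm (UV).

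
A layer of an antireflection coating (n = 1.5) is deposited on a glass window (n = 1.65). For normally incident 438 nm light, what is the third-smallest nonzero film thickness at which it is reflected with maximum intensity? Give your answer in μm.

0.438 μm

Top surface (1.0 → 1.5): reflection off a higher-index medium gives a half-wave phase shift.
Bottom surface (1.5 → 1.65): reflection off a higher-index medium gives a half-wave phase shift.
Net: no relative phase inversion (both shifts match).
For strong reflection here: 2 n t = m λ.
The third-smallest nonzero thickness corresponds to m = 3: t = m λ / (2 n) = 3.00 × 438 / (2 × 1.5) = 438 nm.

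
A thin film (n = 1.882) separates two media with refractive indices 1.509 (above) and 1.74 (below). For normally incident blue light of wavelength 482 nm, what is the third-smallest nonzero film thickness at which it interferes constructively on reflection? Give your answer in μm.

Top surface (1.509 → 1.882): reflection off a higher-index medium gives a half-wave phase shift.
At the lower boundary (n = 1.882 to n = 1.74) the reflected ray undergoes no phase shift.
The two reflections differ by half a wavelength.
With one net inversion, constructive interference in reflection requires 2 n t = (m + ½) λ.
The third-smallest nonzero thickness corresponds to m = 2: t = (m + ½) λ / (2 n) = 2.50 × 482 / (2 × 1.882) = 320 nm.

0.320 μm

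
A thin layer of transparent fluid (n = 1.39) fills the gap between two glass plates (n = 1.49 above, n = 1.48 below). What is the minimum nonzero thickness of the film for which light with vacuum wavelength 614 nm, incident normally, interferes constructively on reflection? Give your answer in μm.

0.110 μm

Ray reflecting at the top interface goes from n = 1.49 toward n = 1.39: no phase shift.
Bottom surface (1.39 → 1.48): reflection off a higher-index medium gives a half-wave phase shift.
The two reflections differ by half a wavelength.
So the condition for constructive reflection is 2 n t = (m + ½) λ.
Minimum at m = 0: t = λ / (4 n) = 614 / (4 × 1.39) = 110 nm.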